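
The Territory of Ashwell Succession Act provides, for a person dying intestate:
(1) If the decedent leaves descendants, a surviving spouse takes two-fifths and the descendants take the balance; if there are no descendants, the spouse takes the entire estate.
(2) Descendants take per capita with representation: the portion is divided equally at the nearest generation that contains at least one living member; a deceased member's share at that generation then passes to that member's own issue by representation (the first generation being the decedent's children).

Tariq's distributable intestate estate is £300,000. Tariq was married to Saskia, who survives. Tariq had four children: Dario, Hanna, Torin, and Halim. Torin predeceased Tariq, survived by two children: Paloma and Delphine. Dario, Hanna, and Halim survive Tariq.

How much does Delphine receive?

Saskia takes two-fifths of £300,000 = £120,000. The remaining £180,000 passes to the descendants.
The descendants' portion (£180,000) is divided into 4 shares of £45,000: Dario, Hanna, and Halim each take £45,000; Torin's £45,000 share passes to Torin's issue.
Torin's share (£45,000) is divided into 2 shares of £22,500: Paloma and Delphine each take £22,500.

Delphine receives £22,500.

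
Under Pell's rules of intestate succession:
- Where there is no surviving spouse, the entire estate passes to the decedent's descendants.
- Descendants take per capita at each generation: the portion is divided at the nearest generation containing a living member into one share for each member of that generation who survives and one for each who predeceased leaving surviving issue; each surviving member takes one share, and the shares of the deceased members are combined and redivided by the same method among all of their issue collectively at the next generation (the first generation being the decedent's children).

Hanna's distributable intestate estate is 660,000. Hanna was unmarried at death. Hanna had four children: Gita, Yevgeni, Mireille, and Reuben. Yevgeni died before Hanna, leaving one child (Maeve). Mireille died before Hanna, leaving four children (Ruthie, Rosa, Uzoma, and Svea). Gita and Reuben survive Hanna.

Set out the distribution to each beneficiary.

Gita: 165,000; Maeve: 66,000; Ruthie: 66,000; Rosa: 66,000; Uzoma: 66,000; Svea: 66,000; Reuben: 165,000

The entire 660,000 passes to the descendants.
That amount (660,000) is divided at the children's generation into 4 shares of 165,000. Gita and Reuben each take 165,000. The 2 shares of the deceased (Yevgeni and Mireille) are combined into a pool of 330,000.
That pool (330,000) is divided at the grandchildren's generation equally among Maeve, Ruthie, Rosa, Uzoma, and Svea: 66,000 each.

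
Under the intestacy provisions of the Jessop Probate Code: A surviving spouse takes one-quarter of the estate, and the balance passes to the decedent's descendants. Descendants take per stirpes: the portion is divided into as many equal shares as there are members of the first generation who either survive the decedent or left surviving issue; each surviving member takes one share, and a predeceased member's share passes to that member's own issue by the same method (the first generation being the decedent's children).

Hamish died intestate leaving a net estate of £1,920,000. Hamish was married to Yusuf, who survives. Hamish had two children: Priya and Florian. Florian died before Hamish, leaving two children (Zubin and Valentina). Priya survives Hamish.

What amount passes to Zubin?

Yusuf takes one-quarter of £1,920,000 = £480,000. The remaining £1,440,000 passes to the descendants.
The descendants' portion (£1,440,000) is divided into 2 shares of £720,000: Priya takes £720,000; Florian's £720,000 share passes to Florian's issue.
Florian's share (£720,000) is divided into 2 shares of £360,000: Zubin and Valentina each take £360,000.

Zubin receives £360,000.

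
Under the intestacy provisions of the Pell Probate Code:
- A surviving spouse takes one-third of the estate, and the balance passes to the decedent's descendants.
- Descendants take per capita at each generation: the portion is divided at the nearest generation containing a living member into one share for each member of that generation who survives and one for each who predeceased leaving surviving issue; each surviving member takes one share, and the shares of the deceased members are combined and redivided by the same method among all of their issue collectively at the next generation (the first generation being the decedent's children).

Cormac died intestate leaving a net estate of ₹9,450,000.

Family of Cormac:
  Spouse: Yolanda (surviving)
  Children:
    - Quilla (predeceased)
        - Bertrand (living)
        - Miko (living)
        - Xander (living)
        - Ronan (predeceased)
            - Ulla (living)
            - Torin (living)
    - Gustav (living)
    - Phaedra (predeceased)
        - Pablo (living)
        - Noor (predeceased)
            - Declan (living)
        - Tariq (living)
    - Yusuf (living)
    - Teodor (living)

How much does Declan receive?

Yolanda takes one-third of ₹9,450,000 = ₹3,150,000. The remaining ₹6,300,000 passes to the descendants.
The descendants' portion (₹6,300,000) is divided at the children's generation into 5 shares of ₹1,260,000. Gustav, Yusuf, and Teodor each take ₹1,260,000. The 2 shares of the deceased (Quilla and Phaedra) are combined into a pool of ₹2,520,000.
That pool (₹2,520,000) is divided at the grandchildren's generation into 7 shares of ₹360,000. Bertrand, Miko, Xander, Pablo, and Tariq each take ₹360,000. The 2 shares of the deceased (Ronan and Noor) are combined into a pool of ₹720,000.
That pool (₹720,000) is divided at the great-grandchildren's generation equally among Ulla, Torin, and Declan: ₹240,000 each.

Declan receives ₹240,000.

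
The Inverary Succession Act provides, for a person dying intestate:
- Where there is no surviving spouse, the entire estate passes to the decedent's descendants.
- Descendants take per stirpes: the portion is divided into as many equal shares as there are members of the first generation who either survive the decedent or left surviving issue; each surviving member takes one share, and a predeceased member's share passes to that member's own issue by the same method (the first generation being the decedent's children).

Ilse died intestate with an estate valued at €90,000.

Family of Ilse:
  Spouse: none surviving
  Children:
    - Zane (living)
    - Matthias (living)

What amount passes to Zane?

Zane receives €45,000.

The entire €90,000 passes to the descendants.
That amount (€90,000) is divided into 2 shares of €45,000: Zane and Matthias each take €45,000.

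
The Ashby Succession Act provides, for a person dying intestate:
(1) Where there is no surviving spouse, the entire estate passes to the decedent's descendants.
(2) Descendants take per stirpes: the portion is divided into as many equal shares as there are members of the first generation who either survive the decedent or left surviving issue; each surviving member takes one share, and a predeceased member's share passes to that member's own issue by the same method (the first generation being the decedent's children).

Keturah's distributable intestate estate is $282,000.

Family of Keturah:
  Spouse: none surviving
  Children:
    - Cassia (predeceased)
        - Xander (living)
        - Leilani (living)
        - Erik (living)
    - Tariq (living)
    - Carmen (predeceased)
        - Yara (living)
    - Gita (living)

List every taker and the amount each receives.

Xander: $23,500; Leilani: $23,500; Erik: $23,500; Tariq: $70,500; Yara: $70,500; Gita: $70,500

The entire $282,000 passes to the descendants.
That amount ($282,000) is divided into 4 shares of $70,500: Tariq and Gita each take $70,500; Cassia's $70,500 share passes to Cassia's issue; Carmen's $70,500 share passes to Carmen's issue.
Cassia's share ($70,500) is divided into 3 shares of $23,500: Xander, Leilani, and Erik each take $23,500.
Carmen's share ($70,500) passes entirely to Yara.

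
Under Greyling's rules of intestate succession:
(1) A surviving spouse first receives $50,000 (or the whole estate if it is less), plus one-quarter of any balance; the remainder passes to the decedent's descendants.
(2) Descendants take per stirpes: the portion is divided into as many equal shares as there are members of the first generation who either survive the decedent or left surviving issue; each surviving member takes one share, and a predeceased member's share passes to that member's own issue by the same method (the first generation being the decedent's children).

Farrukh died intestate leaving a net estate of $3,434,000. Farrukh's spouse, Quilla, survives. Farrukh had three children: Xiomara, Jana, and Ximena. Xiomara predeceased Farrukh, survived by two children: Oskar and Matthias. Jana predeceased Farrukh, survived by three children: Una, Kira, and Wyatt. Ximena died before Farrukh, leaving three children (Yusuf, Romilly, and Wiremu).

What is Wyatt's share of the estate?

Quilla first takes $50,000, leaving a balance of $3,384,000. Quilla then takes one-quarter of the balance ($846,000), for a total of $896,000. The remaining $2,538,000 passes to the descendants.
The descendants' portion ($2,538,000) is divided into 3 shares of $846,000: Xiomara's $846,000 share passes to Xiomara's issue; Jana's $846,000 share passes to Jana's issue; Ximena's $846,000 share passes to Ximena's issue.
Xiomara's share ($846,000) is divided into 2 shares of $423,000: Oskar and Matthias each take $423,000.
Jana's share ($846,000) is divided into 3 shares of $282,000: Una, Kira, and Wyatt each take $282,000.
Ximena's share ($846,000) is divided into 3 shares of $282,000: Yusuf, Romilly, and Wiremu each take $282,000.

Wyatt receives $282,000.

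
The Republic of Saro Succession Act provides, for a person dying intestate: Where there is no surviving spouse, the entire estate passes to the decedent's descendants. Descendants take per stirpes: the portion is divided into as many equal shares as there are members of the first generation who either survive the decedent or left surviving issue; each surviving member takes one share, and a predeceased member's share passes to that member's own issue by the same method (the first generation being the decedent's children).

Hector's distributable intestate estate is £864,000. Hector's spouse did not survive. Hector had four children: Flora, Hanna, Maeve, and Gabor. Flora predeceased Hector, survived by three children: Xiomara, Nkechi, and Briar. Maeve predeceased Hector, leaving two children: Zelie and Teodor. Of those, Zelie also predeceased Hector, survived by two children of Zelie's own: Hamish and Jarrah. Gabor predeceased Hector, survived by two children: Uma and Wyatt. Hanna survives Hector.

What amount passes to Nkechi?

The entire £864,000 passes to the descendants.
That amount (£864,000) is divided into 4 shares of £216,000: Hanna takes £216,000; Flora's £216,000 share passes to Flora's issue; Maeve's £216,000 share passes to Maeve's issue; Gabor's £216,000 share passes to Gabor's issue.
Flora's share (£216,000) is divided into 3 shares of £72,000: Xiomara, Nkechi, and Briar each take £72,000.
Maeve's share (£216,000) is divided into 2 shares of £108,000: Teodor takes £108,000; Zelie's £108,000 share passes to Zelie's issue.
Zelie's share (£108,000) is divided into 2 shares of £54,000: Hamish and Jarrah each take £54,000.
Gabor's share (£216,000) is divided into 2 shares of £108,000: Uma and Wyatt each take £108,000.

Nkechi receives £72,000.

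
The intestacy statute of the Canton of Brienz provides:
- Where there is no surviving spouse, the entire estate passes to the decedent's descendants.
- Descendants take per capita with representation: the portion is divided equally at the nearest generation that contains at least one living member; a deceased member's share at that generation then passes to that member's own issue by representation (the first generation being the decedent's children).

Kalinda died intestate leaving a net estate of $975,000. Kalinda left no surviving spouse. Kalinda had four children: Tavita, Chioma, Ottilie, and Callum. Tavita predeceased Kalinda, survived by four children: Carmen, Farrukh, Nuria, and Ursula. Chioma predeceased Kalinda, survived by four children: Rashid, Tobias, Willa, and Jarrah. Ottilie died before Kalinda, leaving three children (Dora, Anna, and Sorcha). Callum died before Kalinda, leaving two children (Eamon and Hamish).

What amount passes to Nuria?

The entire $975,000 passes to the descendants.
No child survives, so the initial division is made at the grandchildren's generation.
That amount ($975,000) is divided into 13 shares of $75,000: Carmen, Farrukh, Nuria, Ursula, Rashid, Tobias, Willa, Jarrah, Dora, Anna, Sorcha, Eamon, and Hamish each take $75,000.

Nuria receives $75,000.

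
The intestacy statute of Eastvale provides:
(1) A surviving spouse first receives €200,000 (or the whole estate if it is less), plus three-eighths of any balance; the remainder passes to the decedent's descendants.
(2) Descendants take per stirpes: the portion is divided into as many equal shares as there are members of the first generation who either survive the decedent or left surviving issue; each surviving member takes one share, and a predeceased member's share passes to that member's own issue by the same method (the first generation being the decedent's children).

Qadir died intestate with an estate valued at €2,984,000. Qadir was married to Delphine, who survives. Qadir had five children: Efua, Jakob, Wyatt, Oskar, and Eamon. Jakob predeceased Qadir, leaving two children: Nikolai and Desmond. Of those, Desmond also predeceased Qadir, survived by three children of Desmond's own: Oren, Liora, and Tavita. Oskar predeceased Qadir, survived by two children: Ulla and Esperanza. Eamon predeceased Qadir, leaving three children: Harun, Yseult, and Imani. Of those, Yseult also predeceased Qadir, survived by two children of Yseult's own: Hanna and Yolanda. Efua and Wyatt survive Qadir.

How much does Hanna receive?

Delphine first takes €200,000, leaving a balance of €2,784,000. Delphine then takes three-eighths of the balance (€1,044,000), for a total of €1,244,000. The remaining €1,740,000 passes to the descendants.
The descendants' portion (€1,740,000) is divided into 5 shares of €348,000: Efua and Wyatt each take €348,000; Jakob's €348,000 share passes to Jakob's issue; Oskar's €348,000 share passes to Oskar's issue; Eamon's €348,000 share passes to Eamon's issue.
Jakob's share (€348,000) is divided into 2 shares of €174,000: Nikolai takes €174,000; Desmond's €174,000 share passes to Desmond's issue.
Desmond's share (€174,000) is divided into 3 shares of €58,000: Oren, Liora, and Tavita each take €58,000.
Oskar's share (€348,000) is divided into 2 shares of €174,000: Ulla and Esperanza each take €174,000.
Eamon's share (€348,000) is divided into 3 shares of €116,000: Harun and Imani each take €116,000; Yseult's €116,000 share passes to Yseult's issue.
Yseult's share (€116,000) is divided into 2 shares of €58,000: Hanna and Yolanda each take €58,000.

Hanna receives €58,000.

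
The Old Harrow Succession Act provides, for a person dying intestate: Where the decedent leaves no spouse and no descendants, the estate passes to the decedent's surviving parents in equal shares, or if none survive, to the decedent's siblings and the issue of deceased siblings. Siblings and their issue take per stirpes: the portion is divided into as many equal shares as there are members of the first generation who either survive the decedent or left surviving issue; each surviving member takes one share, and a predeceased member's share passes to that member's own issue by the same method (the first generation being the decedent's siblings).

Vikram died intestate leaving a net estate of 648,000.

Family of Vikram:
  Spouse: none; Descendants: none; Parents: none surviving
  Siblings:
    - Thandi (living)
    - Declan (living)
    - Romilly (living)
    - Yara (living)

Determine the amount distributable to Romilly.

Romilly receives 162,000.

The entire 648,000 passes to the siblings and their issue.
That amount (648,000) is divided into 4 shares of 162,000: Thandi, Declan, Romilly, and Yara each take 162,000.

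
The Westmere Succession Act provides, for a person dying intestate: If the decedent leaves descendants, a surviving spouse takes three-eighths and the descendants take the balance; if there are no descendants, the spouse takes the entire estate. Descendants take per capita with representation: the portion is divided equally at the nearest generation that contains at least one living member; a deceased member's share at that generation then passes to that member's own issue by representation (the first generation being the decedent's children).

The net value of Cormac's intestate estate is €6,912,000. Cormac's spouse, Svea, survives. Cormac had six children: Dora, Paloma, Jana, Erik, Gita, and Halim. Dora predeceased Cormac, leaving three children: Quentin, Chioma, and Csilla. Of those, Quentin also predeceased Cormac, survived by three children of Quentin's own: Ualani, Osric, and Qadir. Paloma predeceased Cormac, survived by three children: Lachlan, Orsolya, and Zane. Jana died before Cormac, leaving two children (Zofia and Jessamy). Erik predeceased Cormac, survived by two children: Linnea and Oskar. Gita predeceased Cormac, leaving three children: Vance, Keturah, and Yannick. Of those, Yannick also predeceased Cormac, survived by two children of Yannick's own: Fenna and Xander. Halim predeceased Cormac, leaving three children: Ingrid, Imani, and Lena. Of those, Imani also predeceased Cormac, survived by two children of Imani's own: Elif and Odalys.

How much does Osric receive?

Svea takes three-eighths of €6,912,000 = €2,592,000. The remaining €4,320,000 passes to the descendants.
No child survives, so the initial division is made at the grandchildren's generation.
The descendants' portion (€4,320,000) is divided into 16 shares of €270,000: Chioma, Csilla, Lachlan, Orsolya, Zane, Zofia, Jessamy, Linnea, Oskar, Vance, Keturah, Ingrid, and Lena each take €270,000; Quentin's €270,000 share passes to Quentin's issue; Yannick's €270,000 share passes to Yannick's issue; Imani's €270,000 share passes to Imani's issue.
Quentin's share (€270,000) is divided into 3 shares of €90,000: Ualani, Osric, and Qadir each take €90,000.
Yannick's share (€270,000) is divided into 2 shares of €135,000: Fenna and Xander each take €135,000.
Imani's share (€270,000) is divided into 2 shares of €135,000: Elif and Odalys each take €135,000.

Osric receives €90,000.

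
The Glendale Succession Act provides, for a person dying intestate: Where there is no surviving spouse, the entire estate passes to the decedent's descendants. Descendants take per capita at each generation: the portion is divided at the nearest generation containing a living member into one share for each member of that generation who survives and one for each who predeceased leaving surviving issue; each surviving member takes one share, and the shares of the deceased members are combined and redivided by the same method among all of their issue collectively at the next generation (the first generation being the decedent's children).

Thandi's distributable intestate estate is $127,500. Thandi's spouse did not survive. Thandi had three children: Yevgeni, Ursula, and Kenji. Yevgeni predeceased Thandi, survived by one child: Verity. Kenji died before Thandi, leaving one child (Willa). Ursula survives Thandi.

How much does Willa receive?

The entire $127,500 passes to the descendants.
That amount ($127,500) is divided at the children's generation into 3 shares of $42,500. Ursula takes $42,500. The 2 shares of the deceased (Yevgeni and Kenji) are combined into a pool of $85,000.
That pool ($85,000) is divided at the grandchildren's generation equally among Verity and Willa: $42,500 each.

Willa receives $42,500.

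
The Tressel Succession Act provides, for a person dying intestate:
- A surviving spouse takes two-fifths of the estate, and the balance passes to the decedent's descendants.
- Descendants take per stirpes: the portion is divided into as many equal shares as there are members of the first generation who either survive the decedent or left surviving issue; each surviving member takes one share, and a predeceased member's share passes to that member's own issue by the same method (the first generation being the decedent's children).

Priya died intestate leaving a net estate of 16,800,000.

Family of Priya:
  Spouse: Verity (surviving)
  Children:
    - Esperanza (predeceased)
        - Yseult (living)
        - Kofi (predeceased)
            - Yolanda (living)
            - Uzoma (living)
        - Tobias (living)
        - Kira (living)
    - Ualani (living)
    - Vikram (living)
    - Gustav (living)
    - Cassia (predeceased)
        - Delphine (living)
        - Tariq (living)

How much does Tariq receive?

Tariq receives 1,008,000.

Verity takes two-fifths of 16,800,000 = 6,720,000. The remaining 10,080,000 passes to the descendants.
The descendants' portion (10,080,000) is divided into 5 shares of 2,016,000: Ualani, Vikram, and Gustav each take 2,016,000; Esperanza's 2,016,000 share passes to Esperanza's issue; Cassia's 2,016,000 share passes to Cassia's issue.
Esperanza's share (2,016,000) is divided into 4 shares of 504,000: Yseult, Tobias, and Kira each take 504,000; Kofi's 504,000 share passes to Kofi's issue.
Kofi's share (504,000) is divided into 2 shares of 252,000: Yolanda and Uzoma each take 252,000.
Cassia's share (2,016,000) is divided into 2 shares of 1,008,000: Delphine and Tariq each take 1,008,000.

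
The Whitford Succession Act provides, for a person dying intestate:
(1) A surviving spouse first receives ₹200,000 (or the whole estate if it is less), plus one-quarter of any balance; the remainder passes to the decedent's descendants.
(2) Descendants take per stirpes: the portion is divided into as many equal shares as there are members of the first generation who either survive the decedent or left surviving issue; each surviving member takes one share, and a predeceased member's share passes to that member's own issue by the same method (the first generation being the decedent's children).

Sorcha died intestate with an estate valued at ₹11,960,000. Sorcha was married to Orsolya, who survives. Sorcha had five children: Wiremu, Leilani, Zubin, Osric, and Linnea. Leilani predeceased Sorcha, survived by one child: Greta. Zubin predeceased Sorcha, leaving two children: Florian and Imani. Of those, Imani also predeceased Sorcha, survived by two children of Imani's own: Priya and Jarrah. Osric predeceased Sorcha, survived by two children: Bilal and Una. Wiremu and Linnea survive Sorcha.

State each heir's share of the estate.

Orsolya first takes ₹200,000, leaving a balance of ₹11,760,000. Orsolya then takes one-quarter of the balance (₹2,940,000), for a total of ₹3,140,000. The remaining ₹8,820,000 passes to the descendants.
The descendants' portion (₹8,820,000) is divided into 5 shares of ₹1,764,000: Wiremu and Linnea each take ₹1,764,000; Leilani's ₹1,764,000 share passes to Leilani's issue; Zubin's ₹1,764,000 share passes to Zubin's issue; Osric's ₹1,764,000 share passes to Osric's issue.
Leilani's share (₹1,764,000) passes entirely to Greta.
Zubin's share (₹1,764,000) is divided into 2 shares of ₹882,000: Florian takes ₹882,000; Imani's ₹882,000 share passes to Imani's issue.
Imani's share (₹882,000) is divided into 2 shares of ₹441,000: Priya and Jarrah each take ₹441,000.
Osric's share (₹1,764,000) is divided into 2 shares of ₹882,000: Bilal and Una each take ₹882,000.

Orsolya: ₹3,140,000; Wiremu: ₹1,764,000; Greta: ₹1,764,000; Florian: ₹882,000; Priya: ₹441,000; Jarrah: ₹441,000; Bilal: ₹882,000; Una: ₹882,000; Linnea: ₹1,764,000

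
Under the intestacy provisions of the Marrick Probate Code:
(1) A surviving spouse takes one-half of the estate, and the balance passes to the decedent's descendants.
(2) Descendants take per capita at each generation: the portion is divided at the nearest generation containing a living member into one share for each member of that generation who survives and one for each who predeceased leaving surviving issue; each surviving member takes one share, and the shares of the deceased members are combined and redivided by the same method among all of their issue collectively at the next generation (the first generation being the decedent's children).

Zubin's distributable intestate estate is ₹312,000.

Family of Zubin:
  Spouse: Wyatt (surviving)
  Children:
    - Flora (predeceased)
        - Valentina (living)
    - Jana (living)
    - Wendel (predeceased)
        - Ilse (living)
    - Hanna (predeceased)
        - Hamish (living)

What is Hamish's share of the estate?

Hamish receives ₹39,000.

Wyatt takes one-half of ₹312,000 = ₹156,000. The remaining ₹156,000 passes to the descendants.
The descendants' portion (₹156,000) is divided at the children's generation into 4 shares of ₹39,000. Jana takes ₹39,000. The 3 shares of the deceased (Flora, Wendel, and Hanna) are combined into a pool of ₹117,000.
That pool (₹117,000) is divided at the grandchildren's generation equally among Valentina, Ilse, and Hamish: ₹39,000 each.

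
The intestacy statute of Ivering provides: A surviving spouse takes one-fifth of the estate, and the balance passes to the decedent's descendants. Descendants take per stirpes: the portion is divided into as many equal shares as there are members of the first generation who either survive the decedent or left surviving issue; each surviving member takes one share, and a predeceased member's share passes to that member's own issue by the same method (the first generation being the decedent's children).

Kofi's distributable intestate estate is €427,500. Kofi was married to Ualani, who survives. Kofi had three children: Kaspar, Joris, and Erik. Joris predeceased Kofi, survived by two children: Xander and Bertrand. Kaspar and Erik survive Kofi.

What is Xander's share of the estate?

Xander receives €57,000.

Ualani takes one-fifth of €427,500 = €85,500. The remaining €342,000 passes to the descendants.
The descendants' portion (€342,000) is divided into 3 shares of €114,000: Kaspar and Erik each take €114,000; Joris's €114,000 share passes to Joris's issue.
Joris's share (€114,000) is divided into 2 shares of €57,000: Xander and Bertrand each take €57,000.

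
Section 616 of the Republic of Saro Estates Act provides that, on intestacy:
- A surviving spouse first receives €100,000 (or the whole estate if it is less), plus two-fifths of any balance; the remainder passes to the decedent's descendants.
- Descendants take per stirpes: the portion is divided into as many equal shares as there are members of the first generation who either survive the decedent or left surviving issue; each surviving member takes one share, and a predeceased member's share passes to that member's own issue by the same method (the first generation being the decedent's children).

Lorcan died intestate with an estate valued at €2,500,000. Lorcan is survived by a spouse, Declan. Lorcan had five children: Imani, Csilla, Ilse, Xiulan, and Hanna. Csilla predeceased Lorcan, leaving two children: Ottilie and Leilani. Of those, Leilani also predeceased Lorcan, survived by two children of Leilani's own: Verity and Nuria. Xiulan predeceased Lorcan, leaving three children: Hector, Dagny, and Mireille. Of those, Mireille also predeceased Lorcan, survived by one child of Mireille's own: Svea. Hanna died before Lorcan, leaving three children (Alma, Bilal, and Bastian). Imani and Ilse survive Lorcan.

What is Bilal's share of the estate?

Bilal receives €96,000.

Declan first takes €100,000, leaving a balance of €2,400,000. Declan then takes two-fifths of the balance (€960,000), for a total of €1,060,000. The remaining €1,440,000 passes to the descendants.
The descendants' portion (€1,440,000) is divided into 5 shares of €288,000: Imani and Ilse each take €288,000; Csilla's €288,000 share passes to Csilla's issue; Xiulan's €288,000 share passes to Xiulan's issue; Hanna's €288,000 share passes to Hanna's issue.
Csilla's share (€288,000) is divided into 2 shares of €144,000: Ottilie takes €144,000; Leilani's €144,000 share passes to Leilani's issue.
Leilani's share (€144,000) is divided into 2 shares of €72,000: Verity and Nuria each take €72,000.
Xiulan's share (€288,000) is divided into 3 shares of €96,000: Hector and Dagny each take €96,000; Mireille's €96,000 share passes to Mireille's issue.
Mireille's share (€96,000) passes entirely to Svea.
Hanna's share (€288,000) is divided into 3 shares of €96,000: Alma, Bilal, and Bastian each take €96,000.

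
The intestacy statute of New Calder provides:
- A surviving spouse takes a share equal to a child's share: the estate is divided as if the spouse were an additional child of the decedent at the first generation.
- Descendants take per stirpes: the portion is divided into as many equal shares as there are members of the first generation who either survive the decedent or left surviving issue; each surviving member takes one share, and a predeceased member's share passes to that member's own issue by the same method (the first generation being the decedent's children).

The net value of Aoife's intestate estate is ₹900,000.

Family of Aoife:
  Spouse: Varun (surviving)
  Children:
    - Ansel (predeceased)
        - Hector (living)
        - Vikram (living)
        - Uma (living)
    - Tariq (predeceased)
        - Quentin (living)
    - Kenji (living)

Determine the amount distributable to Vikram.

The spouse counts as an additional share at the children's level, so there are 4 primary shares of ₹225,000. Varun takes one such share (₹225,000).
The children's combined portion (₹675,000) is divided into 3 shares of ₹225,000: Kenji takes ₹225,000; Ansel's ₹225,000 share passes to Ansel's issue; Tariq's ₹225,000 share passes to Tariq's issue.
Ansel's share (₹225,000) is divided into 3 shares of ₹75,000: Hector, Vikram, and Uma each take ₹75,000.
Tariq's share (₹225,000) passes entirely to Quentin.

Vikram receives ₹75,000.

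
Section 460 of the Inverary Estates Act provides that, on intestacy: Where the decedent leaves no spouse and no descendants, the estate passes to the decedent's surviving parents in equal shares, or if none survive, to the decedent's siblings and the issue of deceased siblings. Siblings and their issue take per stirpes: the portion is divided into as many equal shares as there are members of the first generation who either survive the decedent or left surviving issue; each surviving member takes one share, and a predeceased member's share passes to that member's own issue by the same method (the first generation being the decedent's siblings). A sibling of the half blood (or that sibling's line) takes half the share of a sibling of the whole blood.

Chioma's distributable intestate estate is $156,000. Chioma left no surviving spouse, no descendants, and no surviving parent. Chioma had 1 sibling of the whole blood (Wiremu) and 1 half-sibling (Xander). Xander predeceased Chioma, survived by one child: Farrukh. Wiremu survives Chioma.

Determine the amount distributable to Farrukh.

The entire $156,000 passes to the siblings and their issue.
Counting each half-blood sibling's line as half a unit, there are 3/2 units in $156,000, so one unit is $104,000. Whole-blood lines (Wiremu) take $104,000 each; half-blood lines (Xander) take $52,000 each.
Xander's share ($52,000) passes entirely to Farrukh.

Farrukh receives $52,000.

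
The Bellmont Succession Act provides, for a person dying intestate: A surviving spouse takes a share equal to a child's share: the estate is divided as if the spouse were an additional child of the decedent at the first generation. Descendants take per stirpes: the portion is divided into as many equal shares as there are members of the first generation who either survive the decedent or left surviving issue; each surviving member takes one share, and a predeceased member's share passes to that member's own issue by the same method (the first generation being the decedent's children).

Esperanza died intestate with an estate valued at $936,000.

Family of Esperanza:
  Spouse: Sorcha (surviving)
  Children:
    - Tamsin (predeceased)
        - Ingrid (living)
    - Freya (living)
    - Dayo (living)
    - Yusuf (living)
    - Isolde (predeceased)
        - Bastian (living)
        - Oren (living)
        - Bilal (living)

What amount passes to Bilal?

Bilal receives $52,000.

The spouse counts as an additional share at the children's level, so there are 6 primary shares of $156,000. Sorcha takes one such share ($156,000).
The children's combined portion ($780,000) is divided into 5 shares of $156,000: Freya, Dayo, and Yusuf each take $156,000; Tamsin's $156,000 share passes to Tamsin's issue; Isolde's $156,000 share passes to Isolde's issue.
Tamsin's share ($156,000) passes entirely to Ingrid.
Isolde's share ($156,000) is divided into 3 shares of $52,000: Bastian, Oren, and Bilal each take $52,000.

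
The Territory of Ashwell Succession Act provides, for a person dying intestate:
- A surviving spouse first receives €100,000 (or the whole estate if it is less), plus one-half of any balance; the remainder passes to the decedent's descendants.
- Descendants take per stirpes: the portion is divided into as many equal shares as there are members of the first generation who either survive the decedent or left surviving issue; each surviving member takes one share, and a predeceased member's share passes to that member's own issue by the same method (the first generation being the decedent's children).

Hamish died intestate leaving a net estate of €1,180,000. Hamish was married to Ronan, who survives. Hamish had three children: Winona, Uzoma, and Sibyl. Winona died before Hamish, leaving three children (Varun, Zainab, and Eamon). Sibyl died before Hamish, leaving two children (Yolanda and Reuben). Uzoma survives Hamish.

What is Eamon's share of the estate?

Eamon receives €60,000.

Ronan first takes €100,000, leaving a balance of €1,080,000. Ronan then takes one-half of the balance (€540,000), for a total of €640,000. The remaining €540,000 passes to the descendants.
The descendants' portion (€540,000) is divided into 3 shares of €180,000: Uzoma takes €180,000; Winona's €180,000 share passes to Winona's issue; Sibyl's €180,000 share passes to Sibyl's issue.
Winona's share (€180,000) is divided into 3 shares of €60,000: Varun, Zainab, and Eamon each take €60,000.
Sibyl's share (€180,000) is divided into 2 shares of €90,000: Yolanda and Reuben each take €90,000.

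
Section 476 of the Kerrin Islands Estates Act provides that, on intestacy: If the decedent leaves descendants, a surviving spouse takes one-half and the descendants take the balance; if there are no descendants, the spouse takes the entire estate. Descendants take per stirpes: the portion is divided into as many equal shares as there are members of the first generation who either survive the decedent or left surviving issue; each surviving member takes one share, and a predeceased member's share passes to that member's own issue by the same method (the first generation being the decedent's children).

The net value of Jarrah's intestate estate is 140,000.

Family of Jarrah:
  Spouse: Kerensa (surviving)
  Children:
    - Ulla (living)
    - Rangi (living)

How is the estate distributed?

Kerensa takes one-half of 140,000 = 70,000. The remaining 70,000 passes to the descendants.
The descendants' portion (70,000) is divided into 2 shares of 35,000: Ulla and Rangi each take 35,000.

Kerensa: 70,000; Ulla: 35,000; Rangi: 35,000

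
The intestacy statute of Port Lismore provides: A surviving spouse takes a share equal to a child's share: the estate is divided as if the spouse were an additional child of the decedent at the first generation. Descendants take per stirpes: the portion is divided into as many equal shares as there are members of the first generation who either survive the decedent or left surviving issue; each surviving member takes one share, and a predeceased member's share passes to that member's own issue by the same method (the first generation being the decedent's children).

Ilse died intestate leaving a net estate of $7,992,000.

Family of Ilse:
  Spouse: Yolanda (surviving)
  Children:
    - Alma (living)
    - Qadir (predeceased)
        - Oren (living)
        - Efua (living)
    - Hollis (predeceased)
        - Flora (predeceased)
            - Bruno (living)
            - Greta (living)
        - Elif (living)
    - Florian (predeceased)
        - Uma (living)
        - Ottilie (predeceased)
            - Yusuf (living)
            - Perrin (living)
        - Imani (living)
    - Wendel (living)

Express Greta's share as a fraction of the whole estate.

Greta receives 1/24 of the estate.

The spouse counts as an additional share at the children's level, so there are 6 primary shares of $1,332,000. Yolanda takes one such share ($1,332,000).
The children's combined portion ($6,660,000) is divided into 5 shares of $1,332,000: Alma and Wendel each take $1,332,000; Qadir's $1,332,000 share passes to Qadir's issue; Hollis's $1,332,000 share passes to Hollis's issue; Florian's $1,332,000 share passes to Florian's issue.
Qadir's share ($1,332,000) is divided into 2 shares of $666,000: Oren and Efua each take $666,000.
Hollis's share ($1,332,000) is divided into 2 shares of $666,000: Elif takes $666,000; Flora's $666,000 share passes to Flora's issue.
Flora's share ($666,000) is divided into 2 shares of $333,000: Bruno and Greta each take $333,000.
Florian's share ($1,332,000) is divided into 3 shares of $444,000: Uma and Imani each take $444,000; Ottilie's $444,000 share passes to Ottilie's issue.
Ottilie's share ($444,000) is divided into 2 shares of $222,000: Yusuf and Perrin each take $222,000.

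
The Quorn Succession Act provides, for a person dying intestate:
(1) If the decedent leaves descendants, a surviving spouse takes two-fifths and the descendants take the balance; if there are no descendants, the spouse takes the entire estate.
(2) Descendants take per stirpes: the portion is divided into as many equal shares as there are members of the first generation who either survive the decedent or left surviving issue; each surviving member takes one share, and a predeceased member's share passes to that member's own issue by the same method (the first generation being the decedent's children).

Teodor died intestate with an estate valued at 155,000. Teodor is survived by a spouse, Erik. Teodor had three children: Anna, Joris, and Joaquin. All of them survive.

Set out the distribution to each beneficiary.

Erik: 62,000; Anna: 31,000; Joris: 31,000; Joaquin: 31,000

Erik takes two-fifths of 155,000 = 62,000. The remaining 93,000 passes to the descendants.
The descendants' portion (93,000) is divided into 3 shares of 31,000: Anna, Joris, and Joaquin each take 31,000.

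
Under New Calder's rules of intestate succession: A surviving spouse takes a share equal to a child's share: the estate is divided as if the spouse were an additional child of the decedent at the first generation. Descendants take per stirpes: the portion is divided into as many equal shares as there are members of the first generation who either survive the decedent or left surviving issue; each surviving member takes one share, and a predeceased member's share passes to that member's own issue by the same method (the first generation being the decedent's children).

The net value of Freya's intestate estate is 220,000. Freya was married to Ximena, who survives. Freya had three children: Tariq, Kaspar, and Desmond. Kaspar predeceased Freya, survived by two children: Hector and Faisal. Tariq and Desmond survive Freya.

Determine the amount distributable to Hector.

Hector receives 27,500.

The spouse counts as an additional share at the children's level, so there are 4 primary shares of 55,000. Ximena takes one such share (55,000).
The children's combined portion (165,000) is divided into 3 shares of 55,000: Tariq and Desmond each take 55,000; Kaspar's 55,000 share passes to Kaspar's issue.
Kaspar's share (55,000) is divided into 2 shares of 27,500: Hector and Faisal each take 27,500.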